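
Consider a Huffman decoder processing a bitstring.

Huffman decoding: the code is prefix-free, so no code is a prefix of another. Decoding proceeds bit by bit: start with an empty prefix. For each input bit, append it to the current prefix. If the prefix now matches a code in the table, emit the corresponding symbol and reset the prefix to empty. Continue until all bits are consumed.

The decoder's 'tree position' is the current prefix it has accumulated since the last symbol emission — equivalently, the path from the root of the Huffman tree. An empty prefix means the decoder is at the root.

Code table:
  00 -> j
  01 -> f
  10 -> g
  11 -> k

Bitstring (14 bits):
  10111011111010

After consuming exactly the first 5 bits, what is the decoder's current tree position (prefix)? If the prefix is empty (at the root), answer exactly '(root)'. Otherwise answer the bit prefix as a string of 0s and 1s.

Bit 0: prefix='1' (no match yet)
Bit 1: prefix='10' -> emit 'g', reset
Bit 2: prefix='1' (no match yet)
Bit 3: prefix='11' -> emit 'k', reset
Bit 4: prefix='1' (no match yet)

Answer: 1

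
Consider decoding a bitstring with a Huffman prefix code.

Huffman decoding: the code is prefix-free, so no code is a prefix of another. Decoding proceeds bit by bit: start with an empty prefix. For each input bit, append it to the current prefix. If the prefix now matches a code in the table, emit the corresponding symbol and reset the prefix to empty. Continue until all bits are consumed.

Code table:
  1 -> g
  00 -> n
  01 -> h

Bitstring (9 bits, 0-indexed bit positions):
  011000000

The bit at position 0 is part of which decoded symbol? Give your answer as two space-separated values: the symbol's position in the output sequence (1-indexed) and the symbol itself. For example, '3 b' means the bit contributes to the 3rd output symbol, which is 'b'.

Bit 0: prefix='0' (no match yet)
Bit 1: prefix='01' -> emit 'h', reset
Bit 2: prefix='1' -> emit 'g', reset
Bit 3: prefix='0' (no match yet)
Bit 4: prefix='00' -> emit 'n', reset

Answer: 1 h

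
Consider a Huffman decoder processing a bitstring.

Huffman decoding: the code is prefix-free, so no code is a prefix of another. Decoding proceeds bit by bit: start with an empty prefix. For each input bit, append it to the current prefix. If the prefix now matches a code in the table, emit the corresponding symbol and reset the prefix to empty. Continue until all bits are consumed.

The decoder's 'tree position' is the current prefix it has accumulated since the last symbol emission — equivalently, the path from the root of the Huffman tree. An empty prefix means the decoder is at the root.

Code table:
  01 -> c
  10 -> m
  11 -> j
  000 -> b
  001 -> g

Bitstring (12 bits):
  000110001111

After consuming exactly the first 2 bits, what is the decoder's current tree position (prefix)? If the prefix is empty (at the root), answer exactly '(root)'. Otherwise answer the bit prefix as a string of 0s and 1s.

Bit 0: prefix='0' (no match yet)
Bit 1: prefix='00' (no match yet)

Answer: 00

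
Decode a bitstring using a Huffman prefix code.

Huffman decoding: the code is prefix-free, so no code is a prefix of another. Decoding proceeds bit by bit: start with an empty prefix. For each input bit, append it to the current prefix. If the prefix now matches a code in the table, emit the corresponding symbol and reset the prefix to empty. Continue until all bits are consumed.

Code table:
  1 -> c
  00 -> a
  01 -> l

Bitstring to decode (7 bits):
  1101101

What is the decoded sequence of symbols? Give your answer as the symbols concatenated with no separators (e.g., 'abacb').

Answer: cclcl

Derivation:
Bit 0: prefix='1' -> emit 'c', reset
Bit 1: prefix='1' -> emit 'c', reset
Bit 2: prefix='0' (no match yet)
Bit 3: prefix='01' -> emit 'l', reset
Bit 4: prefix='1' -> emit 'c', reset
Bit 5: prefix='0' (no match yet)
Bit 6: prefix='01' -> emit 'l', reset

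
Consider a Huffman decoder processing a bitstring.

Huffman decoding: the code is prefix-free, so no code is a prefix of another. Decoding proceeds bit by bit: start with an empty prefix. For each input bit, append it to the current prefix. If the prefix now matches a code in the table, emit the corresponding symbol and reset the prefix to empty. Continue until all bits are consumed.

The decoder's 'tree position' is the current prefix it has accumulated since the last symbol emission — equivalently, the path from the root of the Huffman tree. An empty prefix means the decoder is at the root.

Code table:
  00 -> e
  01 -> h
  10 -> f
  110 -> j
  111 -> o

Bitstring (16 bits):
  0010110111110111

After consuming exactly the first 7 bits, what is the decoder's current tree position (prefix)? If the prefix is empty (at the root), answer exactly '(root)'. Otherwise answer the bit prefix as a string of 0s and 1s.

Bit 0: prefix='0' (no match yet)
Bit 1: prefix='00' -> emit 'e', reset
Bit 2: prefix='1' (no match yet)
Bit 3: prefix='10' -> emit 'f', reset
Bit 4: prefix='1' (no match yet)
Bit 5: prefix='11' (no match yet)
Bit 6: prefix='110' -> emit 'j', reset

Answer: (root)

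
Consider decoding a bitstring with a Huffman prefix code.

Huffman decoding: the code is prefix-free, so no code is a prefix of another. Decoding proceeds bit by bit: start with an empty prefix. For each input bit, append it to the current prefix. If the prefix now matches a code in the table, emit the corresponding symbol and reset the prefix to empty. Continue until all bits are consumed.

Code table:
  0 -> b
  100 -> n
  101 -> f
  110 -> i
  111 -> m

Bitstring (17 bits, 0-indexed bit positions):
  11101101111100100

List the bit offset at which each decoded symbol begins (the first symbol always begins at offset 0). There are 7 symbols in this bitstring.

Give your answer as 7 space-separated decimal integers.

Answer: 0 3 4 7 10 13 14

Derivation:
Bit 0: prefix='1' (no match yet)
Bit 1: prefix='11' (no match yet)
Bit 2: prefix='111' -> emit 'm', reset
Bit 3: prefix='0' -> emit 'b', reset
Bit 4: prefix='1' (no match yet)
Bit 5: prefix='11' (no match yet)
Bit 6: prefix='110' -> emit 'i', reset
Bit 7: prefix='1' (no match yet)
Bit 8: prefix='11' (no match yet)
Bit 9: prefix='111' -> emit 'm', reset
Bit 10: prefix='1' (no match yet)
Bit 11: prefix='11' (no match yet)
Bit 12: prefix='110' -> emit 'i', reset
Bit 13: prefix='0' -> emit 'b', reset
Bit 14: prefix='1' (no match yet)
Bit 15: prefix='10' (no match yet)
Bit 16: prefix='100' -> emit 'n', reset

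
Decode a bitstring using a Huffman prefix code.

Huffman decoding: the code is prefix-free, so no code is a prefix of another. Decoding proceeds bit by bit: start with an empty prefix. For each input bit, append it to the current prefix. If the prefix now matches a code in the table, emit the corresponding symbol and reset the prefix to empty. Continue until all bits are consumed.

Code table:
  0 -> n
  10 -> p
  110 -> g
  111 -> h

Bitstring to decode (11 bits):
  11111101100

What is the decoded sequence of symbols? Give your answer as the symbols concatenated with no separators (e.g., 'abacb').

Answer: hhngn

Derivation:
Bit 0: prefix='1' (no match yet)
Bit 1: prefix='11' (no match yet)
Bit 2: prefix='111' -> emit 'h', reset
Bit 3: prefix='1' (no match yet)
Bit 4: prefix='11' (no match yet)
Bit 5: prefix='111' -> emit 'h', reset
Bit 6: prefix='0' -> emit 'n', reset
Bit 7: prefix='1' (no match yet)
Bit 8: prefix='11' (no match yet)
Bit 9: prefix='110' -> emit 'g', reset
Bit 10: prefix='0' -> emit 'n', reset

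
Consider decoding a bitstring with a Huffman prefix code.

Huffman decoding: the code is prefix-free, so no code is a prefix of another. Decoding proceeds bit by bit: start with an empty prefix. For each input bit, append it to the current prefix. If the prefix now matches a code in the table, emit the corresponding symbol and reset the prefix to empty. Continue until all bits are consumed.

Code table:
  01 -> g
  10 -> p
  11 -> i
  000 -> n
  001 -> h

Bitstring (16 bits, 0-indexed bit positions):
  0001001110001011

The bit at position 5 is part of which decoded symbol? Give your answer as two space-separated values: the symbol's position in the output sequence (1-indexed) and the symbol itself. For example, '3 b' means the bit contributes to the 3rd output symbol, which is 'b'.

Bit 0: prefix='0' (no match yet)
Bit 1: prefix='00' (no match yet)
Bit 2: prefix='000' -> emit 'n', reset
Bit 3: prefix='1' (no match yet)
Bit 4: prefix='10' -> emit 'p', reset
Bit 5: prefix='0' (no match yet)
Bit 6: prefix='01' -> emit 'g', reset
Bit 7: prefix='1' (no match yet)
Bit 8: prefix='11' -> emit 'i', reset
Bit 9: prefix='0' (no match yet)

Answer: 3 g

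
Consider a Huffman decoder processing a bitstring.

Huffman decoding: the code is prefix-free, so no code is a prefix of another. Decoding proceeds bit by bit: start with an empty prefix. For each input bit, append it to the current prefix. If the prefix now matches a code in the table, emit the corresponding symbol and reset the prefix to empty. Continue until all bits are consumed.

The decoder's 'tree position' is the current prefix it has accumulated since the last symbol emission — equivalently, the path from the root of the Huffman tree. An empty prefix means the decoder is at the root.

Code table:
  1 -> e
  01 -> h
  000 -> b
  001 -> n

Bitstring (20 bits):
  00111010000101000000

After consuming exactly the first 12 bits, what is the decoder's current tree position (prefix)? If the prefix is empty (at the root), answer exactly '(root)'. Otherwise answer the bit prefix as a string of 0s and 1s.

Answer: (root)

Derivation:
Bit 0: prefix='0' (no match yet)
Bit 1: prefix='00' (no match yet)
Bit 2: prefix='001' -> emit 'n', reset
Bit 3: prefix='1' -> emit 'e', reset
Bit 4: prefix='1' -> emit 'e', reset
Bit 5: prefix='0' (no match yet)
Bit 6: prefix='01' -> emit 'h', reset
Bit 7: prefix='0' (no match yet)
Bit 8: prefix='00' (no match yet)
Bit 9: prefix='000' -> emit 'b', reset
Bit 10: prefix='0' (no match yet)
Bit 11: prefix='01' -> emit 'h', reset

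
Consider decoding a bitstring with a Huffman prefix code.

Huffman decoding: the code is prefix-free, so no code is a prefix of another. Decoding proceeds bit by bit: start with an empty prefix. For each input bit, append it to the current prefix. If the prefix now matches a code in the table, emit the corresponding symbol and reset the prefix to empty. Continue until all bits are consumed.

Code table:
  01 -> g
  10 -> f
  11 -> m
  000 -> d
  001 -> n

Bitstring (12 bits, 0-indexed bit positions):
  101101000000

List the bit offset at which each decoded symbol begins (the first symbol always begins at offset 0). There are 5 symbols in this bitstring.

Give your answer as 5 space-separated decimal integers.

Bit 0: prefix='1' (no match yet)
Bit 1: prefix='10' -> emit 'f', reset
Bit 2: prefix='1' (no match yet)
Bit 3: prefix='11' -> emit 'm', reset
Bit 4: prefix='0' (no match yet)
Bit 5: prefix='01' -> emit 'g', reset
Bit 6: prefix='0' (no match yet)
Bit 7: prefix='00' (no match yet)
Bit 8: prefix='000' -> emit 'd', reset
Bit 9: prefix='0' (no match yet)
Bit 10: prefix='00' (no match yet)
Bit 11: prefix='000' -> emit 'd', reset

Answer: 0 2 4 6 9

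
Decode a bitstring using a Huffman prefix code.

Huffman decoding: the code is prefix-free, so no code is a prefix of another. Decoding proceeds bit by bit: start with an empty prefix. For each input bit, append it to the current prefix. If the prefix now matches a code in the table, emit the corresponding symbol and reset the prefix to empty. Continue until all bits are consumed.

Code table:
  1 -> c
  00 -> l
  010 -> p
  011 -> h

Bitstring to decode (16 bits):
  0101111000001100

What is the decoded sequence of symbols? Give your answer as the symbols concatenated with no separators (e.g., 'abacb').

Bit 0: prefix='0' (no match yet)
Bit 1: prefix='01' (no match yet)
Bit 2: prefix='010' -> emit 'p', reset
Bit 3: prefix='1' -> emit 'c', reset
Bit 4: prefix='1' -> emit 'c', reset
Bit 5: prefix='1' -> emit 'c', reset
Bit 6: prefix='1' -> emit 'c', reset
Bit 7: prefix='0' (no match yet)
Bit 8: prefix='00' -> emit 'l', reset
Bit 9: prefix='0' (no match yet)
Bit 10: prefix='00' -> emit 'l', reset
Bit 11: prefix='0' (no match yet)
Bit 12: prefix='01' (no match yet)
Bit 13: prefix='011' -> emit 'h', reset
Bit 14: prefix='0' (no match yet)
Bit 15: prefix='00' -> emit 'l', reset

Answer: pccccllhl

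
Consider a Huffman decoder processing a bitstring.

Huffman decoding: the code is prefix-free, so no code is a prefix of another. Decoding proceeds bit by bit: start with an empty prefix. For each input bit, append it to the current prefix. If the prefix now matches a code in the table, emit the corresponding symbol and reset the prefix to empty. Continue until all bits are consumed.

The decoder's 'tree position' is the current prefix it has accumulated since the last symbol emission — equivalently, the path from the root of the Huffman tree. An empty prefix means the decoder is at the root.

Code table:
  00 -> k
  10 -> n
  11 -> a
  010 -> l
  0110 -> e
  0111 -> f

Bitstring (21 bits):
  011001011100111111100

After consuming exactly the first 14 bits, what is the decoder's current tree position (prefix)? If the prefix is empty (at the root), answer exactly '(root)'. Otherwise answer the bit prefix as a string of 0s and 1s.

Bit 0: prefix='0' (no match yet)
Bit 1: prefix='01' (no match yet)
Bit 2: prefix='011' (no match yet)
Bit 3: prefix='0110' -> emit 'e', reset
Bit 4: prefix='0' (no match yet)
Bit 5: prefix='01' (no match yet)
Bit 6: prefix='010' -> emit 'l', reset
Bit 7: prefix='1' (no match yet)
Bit 8: prefix='11' -> emit 'a', reset
Bit 9: prefix='1' (no match yet)
Bit 10: prefix='10' -> emit 'n', reset
Bit 11: prefix='0' (no match yet)
Bit 12: prefix='01' (no match yet)
Bit 13: prefix='011' (no match yet)

Answer: 011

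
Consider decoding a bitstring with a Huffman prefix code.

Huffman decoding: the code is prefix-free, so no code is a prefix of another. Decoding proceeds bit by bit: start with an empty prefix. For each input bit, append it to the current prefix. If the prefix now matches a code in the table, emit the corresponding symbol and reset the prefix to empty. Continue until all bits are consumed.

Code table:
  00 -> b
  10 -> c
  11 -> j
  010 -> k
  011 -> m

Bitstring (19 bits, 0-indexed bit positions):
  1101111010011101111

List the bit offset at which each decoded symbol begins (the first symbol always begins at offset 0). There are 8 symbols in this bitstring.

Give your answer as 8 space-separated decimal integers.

Bit 0: prefix='1' (no match yet)
Bit 1: prefix='11' -> emit 'j', reset
Bit 2: prefix='0' (no match yet)
Bit 3: prefix='01' (no match yet)
Bit 4: prefix='011' -> emit 'm', reset
Bit 5: prefix='1' (no match yet)
Bit 6: prefix='11' -> emit 'j', reset
Bit 7: prefix='0' (no match yet)
Bit 8: prefix='01' (no match yet)
Bit 9: prefix='010' -> emit 'k', reset
Bit 10: prefix='0' (no match yet)
Bit 11: prefix='01' (no match yet)
Bit 12: prefix='011' -> emit 'm', reset
Bit 13: prefix='1' (no match yet)
Bit 14: prefix='10' -> emit 'c', reset
Bit 15: prefix='1' (no match yet)
Bit 16: prefix='11' -> emit 'j', reset
Bit 17: prefix='1' (no match yet)
Bit 18: prefix='11' -> emit 'j', reset

Answer: 0 2 5 7 10 13 15 17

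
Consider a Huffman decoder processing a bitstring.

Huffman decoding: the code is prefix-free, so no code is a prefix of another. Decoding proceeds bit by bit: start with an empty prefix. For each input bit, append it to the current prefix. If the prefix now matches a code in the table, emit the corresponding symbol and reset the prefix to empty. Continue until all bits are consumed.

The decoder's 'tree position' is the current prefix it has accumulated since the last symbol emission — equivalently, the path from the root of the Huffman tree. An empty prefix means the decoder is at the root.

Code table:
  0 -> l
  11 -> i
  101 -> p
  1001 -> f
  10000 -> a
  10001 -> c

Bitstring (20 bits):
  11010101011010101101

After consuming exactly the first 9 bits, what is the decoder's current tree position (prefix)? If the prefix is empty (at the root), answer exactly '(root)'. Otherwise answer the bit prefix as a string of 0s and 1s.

Answer: 10

Derivation:
Bit 0: prefix='1' (no match yet)
Bit 1: prefix='11' -> emit 'i', reset
Bit 2: prefix='0' -> emit 'l', reset
Bit 3: prefix='1' (no match yet)
Bit 4: prefix='10' (no match yet)
Bit 5: prefix='101' -> emit 'p', reset
Bit 6: prefix='0' -> emit 'l', reset
Bit 7: prefix='1' (no match yet)
Bit 8: prefix='10' (no match yet)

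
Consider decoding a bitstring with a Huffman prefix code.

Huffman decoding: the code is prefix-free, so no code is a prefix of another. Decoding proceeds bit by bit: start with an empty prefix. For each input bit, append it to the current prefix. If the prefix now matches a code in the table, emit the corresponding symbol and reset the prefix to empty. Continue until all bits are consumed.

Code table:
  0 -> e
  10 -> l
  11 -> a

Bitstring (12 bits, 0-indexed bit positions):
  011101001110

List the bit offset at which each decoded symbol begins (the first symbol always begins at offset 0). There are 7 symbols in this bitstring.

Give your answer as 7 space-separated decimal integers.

Answer: 0 1 3 5 7 8 10

Derivation:
Bit 0: prefix='0' -> emit 'e', reset
Bit 1: prefix='1' (no match yet)
Bit 2: prefix='11' -> emit 'a', reset
Bit 3: prefix='1' (no match yet)
Bit 4: prefix='10' -> emit 'l', reset
Bit 5: prefix='1' (no match yet)
Bit 6: prefix='10' -> emit 'l', reset
Bit 7: prefix='0' -> emit 'e', reset
Bit 8: prefix='1' (no match yet)
Bit 9: prefix='11' -> emit 'a', reset
Bit 10: prefix='1' (no match yet)
Bit 11: prefix='10' -> emit 'l', reset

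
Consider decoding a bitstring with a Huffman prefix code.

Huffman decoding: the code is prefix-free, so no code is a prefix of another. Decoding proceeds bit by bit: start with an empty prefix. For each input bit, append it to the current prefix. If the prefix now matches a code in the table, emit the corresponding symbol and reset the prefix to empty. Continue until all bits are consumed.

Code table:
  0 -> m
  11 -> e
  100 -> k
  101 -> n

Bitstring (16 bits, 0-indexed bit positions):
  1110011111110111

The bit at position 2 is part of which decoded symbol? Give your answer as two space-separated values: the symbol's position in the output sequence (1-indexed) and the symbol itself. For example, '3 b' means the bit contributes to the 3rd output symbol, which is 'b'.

Answer: 2 k

Derivation:
Bit 0: prefix='1' (no match yet)
Bit 1: prefix='11' -> emit 'e', reset
Bit 2: prefix='1' (no match yet)
Bit 3: prefix='10' (no match yet)
Bit 4: prefix='100' -> emit 'k', reset
Bit 5: prefix='1' (no match yet)
Bit 6: prefix='11' -> emit 'e', reset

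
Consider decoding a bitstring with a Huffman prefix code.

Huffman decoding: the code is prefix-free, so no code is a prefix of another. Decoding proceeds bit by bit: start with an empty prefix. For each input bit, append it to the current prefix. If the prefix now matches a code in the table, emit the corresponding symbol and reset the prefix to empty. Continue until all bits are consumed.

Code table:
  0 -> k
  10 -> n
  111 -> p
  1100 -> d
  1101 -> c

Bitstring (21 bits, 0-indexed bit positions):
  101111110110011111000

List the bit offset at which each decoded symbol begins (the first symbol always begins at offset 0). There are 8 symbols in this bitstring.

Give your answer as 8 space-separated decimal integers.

Bit 0: prefix='1' (no match yet)
Bit 1: prefix='10' -> emit 'n', reset
Bit 2: prefix='1' (no match yet)
Bit 3: prefix='11' (no match yet)
Bit 4: prefix='111' -> emit 'p', reset
Bit 5: prefix='1' (no match yet)
Bit 6: prefix='11' (no match yet)
Bit 7: prefix='111' -> emit 'p', reset
Bit 8: prefix='0' -> emit 'k', reset
Bit 9: prefix='1' (no match yet)
Bit 10: prefix='11' (no match yet)
Bit 11: prefix='110' (no match yet)
Bit 12: prefix='1100' -> emit 'd', reset
Bit 13: prefix='1' (no match yet)
Bit 14: prefix='11' (no match yet)
Bit 15: prefix='111' -> emit 'p', reset
Bit 16: prefix='1' (no match yet)
Bit 17: prefix='11' (no match yet)
Bit 18: prefix='110' (no match yet)
Bit 19: prefix='1100' -> emit 'd', reset
Bit 20: prefix='0' -> emit 'k', reset

Answer: 0 2 5 8 9 13 16 20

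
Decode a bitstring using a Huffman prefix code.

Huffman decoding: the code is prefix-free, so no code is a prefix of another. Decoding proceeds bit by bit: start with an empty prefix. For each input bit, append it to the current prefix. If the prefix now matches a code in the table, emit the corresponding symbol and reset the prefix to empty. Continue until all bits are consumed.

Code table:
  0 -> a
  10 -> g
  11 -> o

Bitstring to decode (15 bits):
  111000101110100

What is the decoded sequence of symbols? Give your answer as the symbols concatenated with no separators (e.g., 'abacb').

Bit 0: prefix='1' (no match yet)
Bit 1: prefix='11' -> emit 'o', reset
Bit 2: prefix='1' (no match yet)
Bit 3: prefix='10' -> emit 'g', reset
Bit 4: prefix='0' -> emit 'a', reset
Bit 5: prefix='0' -> emit 'a', reset
Bit 6: prefix='1' (no match yet)
Bit 7: prefix='10' -> emit 'g', reset
Bit 8: prefix='1' (no match yet)
Bit 9: prefix='11' -> emit 'o', reset
Bit 10: prefix='1' (no match yet)
Bit 11: prefix='10' -> emit 'g', reset
Bit 12: prefix='1' (no match yet)
Bit 13: prefix='10' -> emit 'g', reset
Bit 14: prefix='0' -> emit 'a', reset

Answer: ogaagogga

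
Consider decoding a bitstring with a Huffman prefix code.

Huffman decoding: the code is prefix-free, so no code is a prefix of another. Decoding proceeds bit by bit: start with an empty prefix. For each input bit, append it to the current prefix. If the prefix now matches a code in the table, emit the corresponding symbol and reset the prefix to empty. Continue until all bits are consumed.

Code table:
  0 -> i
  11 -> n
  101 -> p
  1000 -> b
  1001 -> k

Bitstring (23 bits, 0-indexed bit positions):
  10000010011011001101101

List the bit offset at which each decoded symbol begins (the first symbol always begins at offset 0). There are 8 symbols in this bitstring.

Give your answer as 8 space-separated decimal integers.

Answer: 0 4 5 6 10 13 17 20

Derivation:
Bit 0: prefix='1' (no match yet)
Bit 1: prefix='10' (no match yet)
Bit 2: prefix='100' (no match yet)
Bit 3: prefix='1000' -> emit 'b', reset
Bit 4: prefix='0' -> emit 'i', reset
Bit 5: prefix='0' -> emit 'i', reset
Bit 6: prefix='1' (no match yet)
Bit 7: prefix='10' (no match yet)
Bit 8: prefix='100' (no match yet)
Bit 9: prefix='1001' -> emit 'k', reset
Bit 10: prefix='1' (no match yet)
Bit 11: prefix='10' (no match yet)
Bit 12: prefix='101' -> emit 'p', reset
Bit 13: prefix='1' (no match yet)
Bit 14: prefix='10' (no match yet)
Bit 15: prefix='100' (no match yet)
Bit 16: prefix='1001' -> emit 'k', reset
Bit 17: prefix='1' (no match yet)
Bit 18: prefix='10' (no match yet)
Bit 19: prefix='101' -> emit 'p', reset
Bit 20: prefix='1' (no match yet)
Bit 21: prefix='10' (no match yet)
Bit 22: prefix='101' -> emit 'p', reset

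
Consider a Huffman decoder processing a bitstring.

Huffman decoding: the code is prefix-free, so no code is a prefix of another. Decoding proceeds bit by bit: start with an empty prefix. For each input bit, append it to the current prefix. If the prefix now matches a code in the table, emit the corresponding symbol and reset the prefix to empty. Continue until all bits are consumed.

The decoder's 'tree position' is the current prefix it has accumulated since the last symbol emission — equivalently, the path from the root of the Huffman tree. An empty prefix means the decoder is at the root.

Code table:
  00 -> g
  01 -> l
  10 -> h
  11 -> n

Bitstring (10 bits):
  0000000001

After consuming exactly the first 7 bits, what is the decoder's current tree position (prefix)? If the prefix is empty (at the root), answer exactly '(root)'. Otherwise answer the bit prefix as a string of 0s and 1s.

Bit 0: prefix='0' (no match yet)
Bit 1: prefix='00' -> emit 'g', reset
Bit 2: prefix='0' (no match yet)
Bit 3: prefix='00' -> emit 'g', reset
Bit 4: prefix='0' (no match yet)
Bit 5: prefix='00' -> emit 'g', reset
Bit 6: prefix='0' (no match yet)

Answer: 0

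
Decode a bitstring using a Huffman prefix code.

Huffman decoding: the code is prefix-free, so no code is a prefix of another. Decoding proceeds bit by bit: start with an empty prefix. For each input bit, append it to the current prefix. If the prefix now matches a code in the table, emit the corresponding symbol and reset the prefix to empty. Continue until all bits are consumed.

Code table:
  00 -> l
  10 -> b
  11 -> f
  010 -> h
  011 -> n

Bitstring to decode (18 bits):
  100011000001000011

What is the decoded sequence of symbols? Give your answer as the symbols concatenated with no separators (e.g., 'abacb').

Bit 0: prefix='1' (no match yet)
Bit 1: prefix='10' -> emit 'b', reset
Bit 2: prefix='0' (no match yet)
Bit 3: prefix='00' -> emit 'l', reset
Bit 4: prefix='1' (no match yet)
Bit 5: prefix='11' -> emit 'f', reset
Bit 6: prefix='0' (no match yet)
Bit 7: prefix='00' -> emit 'l', reset
Bit 8: prefix='0' (no match yet)
Bit 9: prefix='00' -> emit 'l', reset
Bit 10: prefix='0' (no match yet)
Bit 11: prefix='01' (no match yet)
Bit 12: prefix='010' -> emit 'h', reset
Bit 13: prefix='0' (no match yet)
Bit 14: prefix='00' -> emit 'l', reset
Bit 15: prefix='0' (no match yet)
Bit 16: prefix='01' (no match yet)
Bit 17: prefix='011' -> emit 'n', reset

Answer: blfllhln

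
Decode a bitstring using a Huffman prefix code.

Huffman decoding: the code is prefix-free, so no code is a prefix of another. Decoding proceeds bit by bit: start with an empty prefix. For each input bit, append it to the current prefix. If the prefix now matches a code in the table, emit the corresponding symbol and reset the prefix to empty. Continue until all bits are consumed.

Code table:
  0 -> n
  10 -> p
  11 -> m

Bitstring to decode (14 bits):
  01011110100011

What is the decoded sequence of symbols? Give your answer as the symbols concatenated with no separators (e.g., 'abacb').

Answer: npmmnpnnm

Derivation:
Bit 0: prefix='0' -> emit 'n', reset
Bit 1: prefix='1' (no match yet)
Bit 2: prefix='10' -> emit 'p', reset
Bit 3: prefix='1' (no match yet)
Bit 4: prefix='11' -> emit 'm', reset
Bit 5: prefix='1' (no match yet)
Bit 6: prefix='11' -> emit 'm', reset
Bit 7: prefix='0' -> emit 'n', reset
Bit 8: prefix='1' (no match yet)
Bit 9: prefix='10' -> emit 'p', reset
Bit 10: prefix='0' -> emit 'n', reset
Bit 11: prefix='0' -> emit 'n', reset
Bit 12: prefix='1' (no match yet)
Bit 13: prefix='11' -> emit 'm', reset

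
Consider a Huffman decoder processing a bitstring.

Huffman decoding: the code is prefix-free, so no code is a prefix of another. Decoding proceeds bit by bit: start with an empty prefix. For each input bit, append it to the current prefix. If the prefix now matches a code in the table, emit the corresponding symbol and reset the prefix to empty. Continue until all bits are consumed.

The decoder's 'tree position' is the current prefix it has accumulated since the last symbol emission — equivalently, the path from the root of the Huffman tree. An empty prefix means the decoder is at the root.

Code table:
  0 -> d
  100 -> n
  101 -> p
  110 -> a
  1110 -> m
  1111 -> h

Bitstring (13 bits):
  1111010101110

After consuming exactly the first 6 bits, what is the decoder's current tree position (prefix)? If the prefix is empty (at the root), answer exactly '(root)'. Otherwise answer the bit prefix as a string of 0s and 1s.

Answer: 1

Derivation:
Bit 0: prefix='1' (no match yet)
Bit 1: prefix='11' (no match yet)
Bit 2: prefix='111' (no match yet)
Bit 3: prefix='1111' -> emit 'h', reset
Bit 4: prefix='0' -> emit 'd', reset
Bit 5: prefix='1' (no match yet)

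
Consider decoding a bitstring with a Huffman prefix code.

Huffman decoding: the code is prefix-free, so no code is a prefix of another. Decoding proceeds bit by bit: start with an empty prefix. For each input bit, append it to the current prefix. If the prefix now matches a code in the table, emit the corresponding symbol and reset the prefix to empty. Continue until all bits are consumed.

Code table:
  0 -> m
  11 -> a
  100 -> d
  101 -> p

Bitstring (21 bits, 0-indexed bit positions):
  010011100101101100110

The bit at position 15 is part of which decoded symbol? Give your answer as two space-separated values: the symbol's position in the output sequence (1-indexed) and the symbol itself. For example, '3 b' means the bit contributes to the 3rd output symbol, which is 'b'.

Bit 0: prefix='0' -> emit 'm', reset
Bit 1: prefix='1' (no match yet)
Bit 2: prefix='10' (no match yet)
Bit 3: prefix='100' -> emit 'd', reset
Bit 4: prefix='1' (no match yet)
Bit 5: prefix='11' -> emit 'a', reset
Bit 6: prefix='1' (no match yet)
Bit 7: prefix='10' (no match yet)
Bit 8: prefix='100' -> emit 'd', reset
Bit 9: prefix='1' (no match yet)
Bit 10: prefix='10' (no match yet)
Bit 11: prefix='101' -> emit 'p', reset
Bit 12: prefix='1' (no match yet)
Bit 13: prefix='10' (no match yet)
Bit 14: prefix='101' -> emit 'p', reset
Bit 15: prefix='1' (no match yet)
Bit 16: prefix='10' (no match yet)
Bit 17: prefix='100' -> emit 'd', reset
Bit 18: prefix='1' (no match yet)
Bit 19: prefix='11' -> emit 'a', reset

Answer: 7 d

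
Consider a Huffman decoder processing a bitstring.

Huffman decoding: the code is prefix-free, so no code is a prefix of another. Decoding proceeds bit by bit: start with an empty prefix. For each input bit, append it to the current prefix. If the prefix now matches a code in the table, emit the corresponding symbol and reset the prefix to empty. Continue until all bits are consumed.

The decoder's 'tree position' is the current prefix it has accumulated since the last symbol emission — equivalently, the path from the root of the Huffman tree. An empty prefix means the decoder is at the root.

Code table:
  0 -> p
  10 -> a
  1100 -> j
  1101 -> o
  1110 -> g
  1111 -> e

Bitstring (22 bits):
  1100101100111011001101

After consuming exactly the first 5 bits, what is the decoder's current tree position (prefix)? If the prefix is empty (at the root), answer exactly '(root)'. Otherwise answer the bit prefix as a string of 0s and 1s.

Bit 0: prefix='1' (no match yet)
Bit 1: prefix='11' (no match yet)
Bit 2: prefix='110' (no match yet)
Bit 3: prefix='1100' -> emit 'j', reset
Bit 4: prefix='1' (no match yet)

Answer: 1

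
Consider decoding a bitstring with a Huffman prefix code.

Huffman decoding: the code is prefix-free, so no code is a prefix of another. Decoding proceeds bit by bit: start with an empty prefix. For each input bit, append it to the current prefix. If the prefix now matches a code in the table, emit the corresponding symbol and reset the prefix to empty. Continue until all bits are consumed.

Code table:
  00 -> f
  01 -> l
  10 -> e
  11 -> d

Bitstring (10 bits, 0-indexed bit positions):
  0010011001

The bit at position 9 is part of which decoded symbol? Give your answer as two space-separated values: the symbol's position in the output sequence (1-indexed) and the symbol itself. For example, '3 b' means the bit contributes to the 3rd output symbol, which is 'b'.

Answer: 5 l

Derivation:
Bit 0: prefix='0' (no match yet)
Bit 1: prefix='00' -> emit 'f', reset
Bit 2: prefix='1' (no match yet)
Bit 3: prefix='10' -> emit 'e', reset
Bit 4: prefix='0' (no match yet)
Bit 5: prefix='01' -> emit 'l', reset
Bit 6: prefix='1' (no match yet)
Bit 7: prefix='10' -> emit 'e', reset
Bit 8: prefix='0' (no match yet)
Bit 9: prefix='01' -> emit 'l', reset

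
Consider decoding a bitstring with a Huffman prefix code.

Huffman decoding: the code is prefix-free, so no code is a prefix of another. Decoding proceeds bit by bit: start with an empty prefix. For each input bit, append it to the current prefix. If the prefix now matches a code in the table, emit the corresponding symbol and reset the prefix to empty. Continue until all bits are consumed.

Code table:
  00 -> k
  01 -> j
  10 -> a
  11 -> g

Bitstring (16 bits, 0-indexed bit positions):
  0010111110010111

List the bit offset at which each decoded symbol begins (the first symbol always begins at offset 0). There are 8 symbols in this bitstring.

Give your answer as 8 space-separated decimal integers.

Bit 0: prefix='0' (no match yet)
Bit 1: prefix='00' -> emit 'k', reset
Bit 2: prefix='1' (no match yet)
Bit 3: prefix='10' -> emit 'a', reset
Bit 4: prefix='1' (no match yet)
Bit 5: prefix='11' -> emit 'g', reset
Bit 6: prefix='1' (no match yet)
Bit 7: prefix='11' -> emit 'g', reset
Bit 8: prefix='1' (no match yet)
Bit 9: prefix='10' -> emit 'a', reset
Bit 10: prefix='0' (no match yet)
Bit 11: prefix='01' -> emit 'j', reset
Bit 12: prefix='0' (no match yet)
Bit 13: prefix='01' -> emit 'j', reset
Bit 14: prefix='1' (no match yet)
Bit 15: prefix='11' -> emit 'g', reset

Answer: 0 2 4 6 8 10 12 14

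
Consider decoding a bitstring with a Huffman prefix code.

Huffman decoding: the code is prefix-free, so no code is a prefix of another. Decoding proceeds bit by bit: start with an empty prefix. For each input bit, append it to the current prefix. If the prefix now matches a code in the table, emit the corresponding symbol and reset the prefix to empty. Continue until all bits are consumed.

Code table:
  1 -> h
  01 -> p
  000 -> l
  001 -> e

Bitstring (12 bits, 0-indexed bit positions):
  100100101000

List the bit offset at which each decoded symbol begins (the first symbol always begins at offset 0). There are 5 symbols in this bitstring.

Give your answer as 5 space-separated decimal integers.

Bit 0: prefix='1' -> emit 'h', reset
Bit 1: prefix='0' (no match yet)
Bit 2: prefix='00' (no match yet)
Bit 3: prefix='001' -> emit 'e', reset
Bit 4: prefix='0' (no match yet)
Bit 5: prefix='00' (no match yet)
Bit 6: prefix='001' -> emit 'e', reset
Bit 7: prefix='0' (no match yet)
Bit 8: prefix='01' -> emit 'p', reset
Bit 9: prefix='0' (no match yet)
Bit 10: prefix='00' (no match yet)
Bit 11: prefix='000' -> emit 'l', reset

Answer: 0 1 4 7 9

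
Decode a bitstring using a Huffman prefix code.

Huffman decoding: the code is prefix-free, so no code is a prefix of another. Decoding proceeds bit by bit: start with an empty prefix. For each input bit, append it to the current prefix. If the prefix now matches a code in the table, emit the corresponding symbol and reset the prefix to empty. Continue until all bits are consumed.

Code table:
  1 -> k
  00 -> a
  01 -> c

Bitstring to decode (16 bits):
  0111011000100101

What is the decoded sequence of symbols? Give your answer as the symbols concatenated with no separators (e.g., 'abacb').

Bit 0: prefix='0' (no match yet)
Bit 1: prefix='01' -> emit 'c', reset
Bit 2: prefix='1' -> emit 'k', reset
Bit 3: prefix='1' -> emit 'k', reset
Bit 4: prefix='0' (no match yet)
Bit 5: prefix='01' -> emit 'c', reset
Bit 6: prefix='1' -> emit 'k', reset
Bit 7: prefix='0' (no match yet)
Bit 8: prefix='00' -> emit 'a', reset
Bit 9: prefix='0' (no match yet)
Bit 10: prefix='01' -> emit 'c', reset
Bit 11: prefix='0' (no match yet)
Bit 12: prefix='00' -> emit 'a', reset
Bit 13: prefix='1' -> emit 'k', reset
Bit 14: prefix='0' (no match yet)
Bit 15: prefix='01' -> emit 'c', reset

Answer: ckkckacakc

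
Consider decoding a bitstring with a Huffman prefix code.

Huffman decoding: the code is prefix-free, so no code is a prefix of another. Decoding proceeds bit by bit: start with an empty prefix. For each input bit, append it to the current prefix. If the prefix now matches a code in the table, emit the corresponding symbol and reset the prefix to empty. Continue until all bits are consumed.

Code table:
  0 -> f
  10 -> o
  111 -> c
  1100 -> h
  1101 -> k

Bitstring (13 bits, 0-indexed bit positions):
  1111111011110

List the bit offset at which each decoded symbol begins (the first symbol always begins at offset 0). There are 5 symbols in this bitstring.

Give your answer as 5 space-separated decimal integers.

Bit 0: prefix='1' (no match yet)
Bit 1: prefix='11' (no match yet)
Bit 2: prefix='111' -> emit 'c', reset
Bit 3: prefix='1' (no match yet)
Bit 4: prefix='11' (no match yet)
Bit 5: prefix='111' -> emit 'c', reset
Bit 6: prefix='1' (no match yet)
Bit 7: prefix='10' -> emit 'o', reset
Bit 8: prefix='1' (no match yet)
Bit 9: prefix='11' (no match yet)
Bit 10: prefix='111' -> emit 'c', reset
Bit 11: prefix='1' (no match yet)
Bit 12: prefix='10' -> emit 'o', reset

Answer: 0 3 6 8 11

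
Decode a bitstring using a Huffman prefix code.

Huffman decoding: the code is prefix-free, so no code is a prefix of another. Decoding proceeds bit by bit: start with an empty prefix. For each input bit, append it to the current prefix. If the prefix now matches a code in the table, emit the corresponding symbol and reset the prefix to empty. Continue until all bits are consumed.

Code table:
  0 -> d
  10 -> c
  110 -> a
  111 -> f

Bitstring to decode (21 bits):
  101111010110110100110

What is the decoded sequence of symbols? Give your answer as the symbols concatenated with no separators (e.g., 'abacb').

Bit 0: prefix='1' (no match yet)
Bit 1: prefix='10' -> emit 'c', reset
Bit 2: prefix='1' (no match yet)
Bit 3: prefix='11' (no match yet)
Bit 4: prefix='111' -> emit 'f', reset
Bit 5: prefix='1' (no match yet)
Bit 6: prefix='10' -> emit 'c', reset
Bit 7: prefix='1' (no match yet)
Bit 8: prefix='10' -> emit 'c', reset
Bit 9: prefix='1' (no match yet)
Bit 10: prefix='11' (no match yet)
Bit 11: prefix='110' -> emit 'a', reset
Bit 12: prefix='1' (no match yet)
Bit 13: prefix='11' (no match yet)
Bit 14: prefix='110' -> emit 'a', reset
Bit 15: prefix='1' (no match yet)
Bit 16: prefix='10' -> emit 'c', reset
Bit 17: prefix='0' -> emit 'd', reset
Bit 18: prefix='1' (no match yet)
Bit 19: prefix='11' (no match yet)
Bit 20: prefix='110' -> emit 'a', reset

Answer: cfccaacda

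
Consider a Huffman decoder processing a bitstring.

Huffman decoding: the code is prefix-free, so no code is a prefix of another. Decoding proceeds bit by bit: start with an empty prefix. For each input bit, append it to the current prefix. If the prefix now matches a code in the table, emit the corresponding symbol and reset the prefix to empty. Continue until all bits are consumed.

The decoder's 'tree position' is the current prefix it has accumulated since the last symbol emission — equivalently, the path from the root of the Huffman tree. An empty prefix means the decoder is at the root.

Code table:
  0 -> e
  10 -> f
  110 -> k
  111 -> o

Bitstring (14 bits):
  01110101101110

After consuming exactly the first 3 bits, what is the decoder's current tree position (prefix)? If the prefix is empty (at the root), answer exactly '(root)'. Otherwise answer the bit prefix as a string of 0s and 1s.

Bit 0: prefix='0' -> emit 'e', reset
Bit 1: prefix='1' (no match yet)
Bit 2: prefix='11' (no match yet)

Answer: 11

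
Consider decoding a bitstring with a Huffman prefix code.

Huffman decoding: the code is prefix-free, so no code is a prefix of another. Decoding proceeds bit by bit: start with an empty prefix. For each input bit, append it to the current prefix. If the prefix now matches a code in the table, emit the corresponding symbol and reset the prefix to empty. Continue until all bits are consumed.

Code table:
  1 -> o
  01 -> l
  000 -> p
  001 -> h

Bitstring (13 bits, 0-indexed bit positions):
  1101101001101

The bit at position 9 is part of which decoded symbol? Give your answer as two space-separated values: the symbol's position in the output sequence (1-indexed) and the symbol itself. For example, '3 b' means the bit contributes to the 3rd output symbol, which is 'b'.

Answer: 6 h

Derivation:
Bit 0: prefix='1' -> emit 'o', reset
Bit 1: prefix='1' -> emit 'o', reset
Bit 2: prefix='0' (no match yet)
Bit 3: prefix='01' -> emit 'l', reset
Bit 4: prefix='1' -> emit 'o', reset
Bit 5: prefix='0' (no match yet)
Bit 6: prefix='01' -> emit 'l', reset
Bit 7: prefix='0' (no match yet)
Bit 8: prefix='00' (no match yet)
Bit 9: prefix='001' -> emit 'h', reset
Bit 10: prefix='1' -> emit 'o', reset
Bit 11: prefix='0' (no match yet)
Bit 12: prefix='01' -> emit 'l', reset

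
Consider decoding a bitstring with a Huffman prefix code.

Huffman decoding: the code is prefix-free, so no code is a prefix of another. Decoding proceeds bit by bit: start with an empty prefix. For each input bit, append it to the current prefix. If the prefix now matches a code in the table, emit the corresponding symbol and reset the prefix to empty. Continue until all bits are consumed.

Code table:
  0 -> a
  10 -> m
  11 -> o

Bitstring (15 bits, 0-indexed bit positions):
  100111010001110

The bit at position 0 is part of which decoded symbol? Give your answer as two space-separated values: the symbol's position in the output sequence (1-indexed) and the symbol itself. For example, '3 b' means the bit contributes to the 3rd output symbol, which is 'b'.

Answer: 1 m

Derivation:
Bit 0: prefix='1' (no match yet)
Bit 1: prefix='10' -> emit 'm', reset
Bit 2: prefix='0' -> emit 'a', reset
Bit 3: prefix='1' (no match yet)
Bit 4: prefix='11' -> emit 'o', reset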